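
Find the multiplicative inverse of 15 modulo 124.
91

gcd(15, 124) = 1, so the inverse exists.
Extended Euclidean algorithm on (124, 15):
124 = 8 × 15 + 4  ⟹  4 = (1)·124 + (-8)·15
15 = 3 × 4 + 3  ⟹  3 = (-3)·124 + (25)·15
4 = 1 × 3 + 1  ⟹  1 = (4)·124 + (-33)·15
So (-33)·15 ≡ 1 (mod 124), i.e. 15^(-1) ≡ -33 ≡ 91 (mod 124).
Check: 15 × 91 = 1365 ≡ 1 (mod 124)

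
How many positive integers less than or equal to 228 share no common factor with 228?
72

228 = 2^2 × 3 × 19
φ(n) = n × ∏(1 - 1/p) for each prime p dividing n
φ(228) = 228 × (1 - 1/2) × (1 - 1/3) × (1 - 1/19) = 72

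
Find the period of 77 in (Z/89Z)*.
8

89 is prime, so ord(77) divides φ(89) = 88.
Divisors of 88: 1, 2, 4, 8, 11, 22, 44, 88.
Repeated squaring: 77^1 ≡ 77, 77^2 ≡ 55, 77^4 ≡ 88, 77^8 ≡ 1, 77^16 ≡ 1, 77^32 ≡ 1, 77^64 ≡ 1 (mod 89).
Test 77^d mod 89 for each divisor d in increasing order:
77^1 ≡ 77
77^2 ≡ 55
77^4 ≡ 88
77^8 ≡ 1  ← first divisor giving 1
The order is 8.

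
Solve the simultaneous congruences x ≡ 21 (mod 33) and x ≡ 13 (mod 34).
285

Using Chinese Remainder Theorem:
M = 33 × 34 = 1122
M1 = 34, M2 = 33
y1 = 34^(-1) mod 33 = 1
y2 = 33^(-1) mod 34 = 33
x = (21×34×1 + 13×33×33) mod 1122 = 285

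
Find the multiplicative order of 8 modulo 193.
32

193 is prime, so ord(8) divides φ(193) = 192.
Divisors of 192: 1, 2, 3, 4, 6, 8, 12, 16, 24, 32, 48, 64, 96, 192.
Repeated squaring: 8^1 ≡ 8, 8^2 ≡ 64, 8^4 ≡ 43, 8^8 ≡ 112, 8^16 ≡ 192, 8^32 ≡ 1, 8^64 ≡ 1, 8^128 ≡ 1 (mod 193).
Test 8^d mod 193 for each divisor d in increasing order:
8^1 ≡ 8
8^2 ≡ 64
8^3 = 8^2·8^1 ≡ 126
8^4 ≡ 43
8^6 = 8^4·8^2 ≡ 50
8^8 ≡ 112
8^12 = 8^8·8^4 ≡ 184
8^16 ≡ 192
8^24 = 8^16·8^8 ≡ 81
8^32 ≡ 1  ← first divisor giving 1
The order is 32.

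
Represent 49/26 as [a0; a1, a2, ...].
[1; 1, 7, 1, 2]

Euclidean algorithm steps:
49 = 1 × 26 + 23
26 = 1 × 23 + 3
23 = 7 × 3 + 2
3 = 1 × 2 + 1
2 = 2 × 1 + 0
Continued fraction: [1; 1, 7, 1, 2]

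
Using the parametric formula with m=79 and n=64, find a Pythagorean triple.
(2145, 10112, 10337)

Euclid's formula: a = m² - n², b = 2mn, c = m² + n²
m = 79, n = 64
a = 79² - 64² = 6241 - 4096 = 2145
b = 2 × 79 × 64 = 10112
c = 79² + 64² = 6241 + 4096 = 10337
Verification: 2145² + 10112² = 4601025 + 102252544 = 106853569 = 10337² ✓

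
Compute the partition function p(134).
8149040695

p(n) counts ways to write n as a sum of positive integers (order ignored).
Euler's pentagonal recurrence: p(k) = p(k-1) + p(k-2) - p(k-5) - p(k-7) + p(k-12) + p(k-15) - ... (offsets j(3j∓1)/2, signs ++--, p(0)=1, p(<0)=0).
DP table for k = 0..133: p(0)=1, p(1)=1, p(2)=2, p(3)=3, p(4)=5, p(5)=7, p(6)=11, p(7)=15, p(8)=22, p(9)=30, p(10)=42, p(11)=56, p(12)=77, p(13)=101, p(14)=135, p(15)=176, p(16)=231, p(17)=297, p(18)=385, p(19)=490, p(20)=627, p(21)=792, p(22)=1002, p(23)=1255, p(24)=1575, p(25)=1958, p(26)=2436, p(27)=3010, p(28)=3718, p(29)=4565, p(30)=5604, p(31)=6842, p(32)=8349, p(33)=10143, p(34)=12310, p(35)=14883, p(36)=17977, p(37)=21637, p(38)=26015, p(39)=31185, p(40)=37338, p(41)=44583, p(42)=53174, p(43)=63261, p(44)=75175, p(45)=89134, p(46)=105558, p(47)=124754, p(48)=147273, p(49)=173525, p(50)=204226, p(51)=239943, p(52)=281589, p(53)=329931, p(54)=386155, p(55)=451276, p(56)=526823, p(57)=614154, p(58)=715220, p(59)=831820, p(60)=966467, p(61)=1121505, p(62)=1300156, p(63)=1505499, p(64)=1741630, p(65)=2012558, p(66)=2323520, p(67)=2679689, p(68)=3087735, p(69)=3554345, p(70)=4087968, p(71)=4697205, p(72)=5392783, p(73)=6185689, p(74)=7089500, p(75)=8118264, p(76)=9289091, p(77)=10619863, p(78)=12132164, p(79)=13848650, p(80)=15796476, p(81)=18004327, p(82)=20506255, p(83)=23338469, p(84)=26543660, p(85)=30167357, p(86)=34262962, p(87)=38887673, p(88)=44108109, p(89)=49995925, p(90)=56634173, p(91)=64112359, p(92)=72533807, p(93)=82010177, p(94)=92669720, p(95)=104651419, p(96)=118114304, p(97)=133230930, p(98)=150198136, p(99)=169229875, p(100)=190569292, p(101)=214481126, p(102)=241265379, p(103)=271248950, p(104)=304801365, p(105)=342325709, p(106)=384276336, p(107)=431149389, p(108)=483502844, p(109)=541946240, p(110)=607163746, p(111)=679903203, p(112)=761002156, p(113)=851376628, p(114)=952050665, p(115)=1064144451, p(116)=1188908248, p(117)=1327710076, p(118)=1482074143, p(119)=1653668665, p(120)=1844349560, p(121)=2056148051, p(122)=2291320912, p(123)=2552338241, p(124)=2841940500, p(125)=3163127352, p(126)=3519222692, p(127)=3913864295, p(128)=4351078600, p(129)=4835271870, p(130)=5371315400, p(131)=5964539504, p(132)=6620830889, p(133)=7346629512.
Final step: p(134) = p(133) + p(132) - p(129) - p(127) + p(122) + p(119) - p(112) - p(108) + p(99) + p(94) - p(83) - p(77) + p(64) + p(57) - p(42) - p(34) + p(17) + p(8)
= 7346629512 + 6620830889 - 4835271870 - 3913864295 + 2291320912 + 1653668665 - 761002156 - 483502844 + 169229875 + 92669720 - 23338469 - 10619863 + 1741630 + 614154 - 53174 - 12310 + 297 + 22
= 8149040695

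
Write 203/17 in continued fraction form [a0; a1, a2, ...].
[11; 1, 16]

Euclidean algorithm steps:
203 = 11 × 17 + 16
17 = 1 × 16 + 1
16 = 16 × 1 + 0
Continued fraction: [11; 1, 16]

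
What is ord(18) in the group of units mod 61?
60

61 is prime, so ord(18) divides φ(61) = 60.
Divisors of 60: 1, 2, 3, 4, 5, 6, 10, 12, 15, 20, 30, 60.
Repeated squaring: 18^1 ≡ 18, 18^2 ≡ 19, 18^4 ≡ 56, 18^8 ≡ 25, 18^16 ≡ 15, 18^32 ≡ 42 (mod 61).
Test 18^d mod 61 for each divisor d in increasing order:
18^1 ≡ 18
18^2 ≡ 19
18^3 = 18^2·18^1 ≡ 37
18^4 ≡ 56
18^5 = 18^4·18^1 ≡ 32
18^6 = 18^4·18^2 ≡ 27
18^10 = 18^8·18^2 ≡ 48
18^12 = 18^8·18^4 ≡ 58
18^15 = 18^8·18^4·18^2·18^1 ≡ 11
18^20 = 18^16·18^4 ≡ 47
18^30 = 18^16·18^8·18^4·18^2 ≡ 60
18^60 = 18^32·18^16·18^8·18^4 ≡ 1  ← first divisor giving 1
The order is 60.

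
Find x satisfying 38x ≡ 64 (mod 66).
x ≡ 26 (mod 33)

gcd(38, 66) = 2, which divides 64, so solutions exist.
Divide through by 2: 19x ≡ 32 (mod 33).
Find 19^(-1) mod 33 by the extended Euclidean algorithm:
33 = 1 × 19 + 14  ⟹  14 = (1)·33 + (-1)·19
19 = 1 × 14 + 5  ⟹  5 = (-1)·33 + (2)·19
14 = 2 × 5 + 4  ⟹  4 = (3)·33 + (-5)·19
5 = 1 × 4 + 1  ⟹  1 = (-4)·33 + (7)·19
So (7)·19 ≡ 1 (mod 33), i.e. 19^(-1) ≡ 7 (mod 33).
x ≡ 7 × 32 = 224 ≡ 26 (mod 33).
Check: 38 × 26 = 988 ≡ 64 (mod 66).
x ≡ 26 (mod 33), giving 2 solutions mod 66.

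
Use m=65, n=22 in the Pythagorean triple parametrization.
(3741, 2860, 4709)

Euclid's formula: a = m² - n², b = 2mn, c = m² + n²
m = 65, n = 22
a = 65² - 22² = 4225 - 484 = 3741
b = 2 × 65 × 22 = 2860
c = 65² + 22² = 4225 + 484 = 4709
Verification: 3741² + 2860² = 13995081 + 8179600 = 22174681 = 4709² ✓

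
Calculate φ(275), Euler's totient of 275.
200

275 = 5^2 × 11
φ(n) = n × ∏(1 - 1/p) for each prime p dividing n
φ(275) = 275 × (1 - 1/5) × (1 - 1/11) = 200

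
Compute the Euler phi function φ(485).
384

485 = 5 × 97
φ(n) = n × ∏(1 - 1/p) for each prime p dividing n
φ(485) = 485 × (1 - 1/5) × (1 - 1/97) = 384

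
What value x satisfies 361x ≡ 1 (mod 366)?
73

gcd(361, 366) = 1, so the inverse exists.
Extended Euclidean algorithm on (366, 361):
366 = 1 × 361 + 5  ⟹  5 = (1)·366 + (-1)·361
361 = 72 × 5 + 1  ⟹  1 = (-72)·366 + (73)·361
So (73)·361 ≡ 1 (mod 366), i.e. 361^(-1) ≡ 73 (mod 366).
Check: 361 × 73 = 26353 ≡ 1 (mod 366)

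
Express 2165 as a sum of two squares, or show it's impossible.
7² + 46² (a=7, b=46)

Factorization: 2165 = 5 × 433
By Fermat: n is sum of two squares iff every prime p ≡ 3 (mod 4) appears to even power.
All primes ≡ 3 (mod 4) appear to even power.
Search a = 0, 1, 2, … for 2165 - a² a perfect square: first hit at a = 7: 2165 - 49 = 2116 = 46².
2165 = 7² + 46² = 49 + 2116 ✓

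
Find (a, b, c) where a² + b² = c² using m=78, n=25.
(5459, 3900, 6709)

Euclid's formula: a = m² - n², b = 2mn, c = m² + n²
m = 78, n = 25
a = 78² - 25² = 6084 - 625 = 5459
b = 2 × 78 × 25 = 3900
c = 78² + 25² = 6084 + 625 = 6709
Verification: 5459² + 3900² = 29800681 + 15210000 = 45010681 = 6709² ✓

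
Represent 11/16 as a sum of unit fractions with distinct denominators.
1/2 + 1/6 + 1/48

Greedy algorithm:
11/16: ceiling(16/11) = 2, use 1/2
3/16: ceiling(16/3) = 6, use 1/6
1/48: ceiling(48/1) = 48, use 1/48
Result: 11/16 = 1/2 + 1/6 + 1/48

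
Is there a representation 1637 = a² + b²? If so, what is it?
26² + 31² (a=26, b=31)

Factorization: 1637 = 1637
By Fermat: n is sum of two squares iff every prime p ≡ 3 (mod 4) appears to even power.
All primes ≡ 3 (mod 4) appear to even power.
Search a = 0, 1, 2, … for 1637 - a² a perfect square: first hit at a = 26: 1637 - 676 = 961 = 31².
1637 = 26² + 31² = 676 + 961 ✓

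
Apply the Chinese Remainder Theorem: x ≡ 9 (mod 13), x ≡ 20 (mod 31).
113

Using Chinese Remainder Theorem:
M = 13 × 31 = 403
M1 = 31, M2 = 13
y1 = 31^(-1) mod 13 = 8
y2 = 13^(-1) mod 31 = 12
x = (9×31×8 + 20×13×12) mod 403 = 113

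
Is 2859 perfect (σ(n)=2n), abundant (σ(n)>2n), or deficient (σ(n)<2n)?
deficient

Proper divisors of 2859: sum = 1 + 3 + 953 = 957
Since 957 < 2859, 2859 is deficient.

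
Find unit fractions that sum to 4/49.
1/13 + 1/213 + 1/67841 + 1/9204734721

Greedy algorithm:
4/49: ceiling(49/4) = 13, use 1/13
3/637: ceiling(637/3) = 213, use 1/213
2/135681: ceiling(135681/2) = 67841, use 1/67841
1/9204734721: ceiling(9204734721/1) = 9204734721, use 1/9204734721
Result: 4/49 = 1/13 + 1/213 + 1/67841 + 1/9204734721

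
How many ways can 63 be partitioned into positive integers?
1505499

p(n) counts ways to write n as a sum of positive integers (order ignored).
Euler's pentagonal recurrence: p(k) = p(k-1) + p(k-2) - p(k-5) - p(k-7) + p(k-12) + p(k-15) - ... (offsets j(3j∓1)/2, signs ++--, p(0)=1, p(<0)=0).
DP table for k = 0..62: p(0)=1, p(1)=1, p(2)=2, p(3)=3, p(4)=5, p(5)=7, p(6)=11, p(7)=15, p(8)=22, p(9)=30, p(10)=42, p(11)=56, p(12)=77, p(13)=101, p(14)=135, p(15)=176, p(16)=231, p(17)=297, p(18)=385, p(19)=490, p(20)=627, p(21)=792, p(22)=1002, p(23)=1255, p(24)=1575, p(25)=1958, p(26)=2436, p(27)=3010, p(28)=3718, p(29)=4565, p(30)=5604, p(31)=6842, p(32)=8349, p(33)=10143, p(34)=12310, p(35)=14883, p(36)=17977, p(37)=21637, p(38)=26015, p(39)=31185, p(40)=37338, p(41)=44583, p(42)=53174, p(43)=63261, p(44)=75175, p(45)=89134, p(46)=105558, p(47)=124754, p(48)=147273, p(49)=173525, p(50)=204226, p(51)=239943, p(52)=281589, p(53)=329931, p(54)=386155, p(55)=451276, p(56)=526823, p(57)=614154, p(58)=715220, p(59)=831820, p(60)=966467, p(61)=1121505, p(62)=1300156.
Final step: p(63) = p(62) + p(61) - p(58) - p(56) + p(51) + p(48) - p(41) - p(37) + p(28) + p(23) - p(12) - p(6)
= 1300156 + 1121505 - 715220 - 526823 + 239943 + 147273 - 44583 - 21637 + 3718 + 1255 - 77 - 11
= 1505499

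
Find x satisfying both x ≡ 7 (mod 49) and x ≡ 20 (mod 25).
595

Using Chinese Remainder Theorem:
M = 49 × 25 = 1225
M1 = 25, M2 = 49
y1 = 25^(-1) mod 49 = 2
y2 = 49^(-1) mod 25 = 24
x = (7×25×2 + 20×49×24) mod 1225 = 595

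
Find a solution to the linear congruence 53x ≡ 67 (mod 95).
x ≡ 64 (mod 95)

gcd(53, 95) = 1, which divides 67, so solutions exist.
Find 53^(-1) mod 95 by the extended Euclidean algorithm:
95 = 1 × 53 + 42  ⟹  42 = (1)·95 + (-1)·53
53 = 1 × 42 + 11  ⟹  11 = (-1)·95 + (2)·53
42 = 3 × 11 + 9  ⟹  9 = (4)·95 + (-7)·53
11 = 1 × 9 + 2  ⟹  2 = (-5)·95 + (9)·53
9 = 4 × 2 + 1  ⟹  1 = (24)·95 + (-43)·53
So (-43)·53 ≡ 1 (mod 95), i.e. 53^(-1) ≡ -43 ≡ 52 (mod 95).
x ≡ 52 × 67 = 3484 ≡ 64 (mod 95).
Check: 53 × 64 = 3392 ≡ 67 (mod 95).
Unique solution: x ≡ 64 (mod 95)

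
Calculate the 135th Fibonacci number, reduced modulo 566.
236

Matrix identity: Q^n = [[F_(n+1), F_n], [F_n, F_(n-1)]] with Q = [[1,1],[1,0]].
n = 135 = 10000111₂. Square-and-multiply, entries mod 566:
Q^1 = [[1,1],[1,0]]
Q^2 = (Q^1)² = [[2,1],[1,1]]
Q^4 = (Q^2)² = [[5,3],[3,2]]
Q^8 = (Q^4)² = [[34,21],[21,13]]
Q^16 = (Q^8)² = [[465,421],[421,44]]
Q^33 = (Q^16)²·Q = [[437,96],[96,341]]
Q^67 = (Q^33)²·Q = [[363,387],[387,542]]
Q^135 = (Q^67)²·Q = [[117,236],[236,447]]
F_135 mod 566 = Q^135[0][1] = 236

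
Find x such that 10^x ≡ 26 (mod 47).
33

Baby-step giant-step with step n = ⌈√47⌉ = 7.
Baby steps 10^j mod 47 (j:value) for j=0..6: 0:1, 1:10, 2:6, 3:13, 4:36, 5:31, 6:28.
Giant-step multiplier: 10^(-7) ≡ 10^(46-7) = 10^39 ≡ 23 (mod 47).
Giant steps γ_i = 26·23^i mod 47: γ_0=26, γ_1=34, γ_2=30, γ_3=32, γ_4=31 (in table at j=5).
x = i·n + j = 4·7 + 5 = 33.
Check: 10^33 ≡ 26 (mod 47).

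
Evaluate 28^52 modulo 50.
16

Repeated squaring. Binary of 52 = 110100.
28^1 ≡ 28 (mod 50); 28^2 ≡ 34 (mod 50); 28^4 ≡ 6 (mod 50); 28^8 ≡ 36 (mod 50); 28^16 ≡ 46 (mod 50); 28^32 ≡ 16 (mod 50)
28^52 = 28^4 × 28^16 × 28^32 ≡ 16 (mod 50)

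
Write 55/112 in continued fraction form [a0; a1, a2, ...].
[0; 2, 27, 2]

Euclidean algorithm steps:
55 = 0 × 112 + 55
112 = 2 × 55 + 2
55 = 27 × 2 + 1
2 = 2 × 1 + 0
Continued fraction: [0; 2, 27, 2]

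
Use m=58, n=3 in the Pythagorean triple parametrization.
(3355, 348, 3373)

Euclid's formula: a = m² - n², b = 2mn, c = m² + n²
m = 58, n = 3
a = 58² - 3² = 3364 - 9 = 3355
b = 2 × 58 × 3 = 348
c = 58² + 3² = 3364 + 9 = 3373
Verification: 3355² + 348² = 11256025 + 121104 = 11377129 = 3373² ✓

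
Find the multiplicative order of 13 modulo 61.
3

61 is prime, so ord(13) divides φ(61) = 60.
Divisors of 60: 1, 2, 3, 4, 5, 6, 10, 12, 15, 20, 30, 60.
Repeated squaring: 13^1 ≡ 13, 13^2 ≡ 47, 13^4 ≡ 13, 13^8 ≡ 47, 13^16 ≡ 13, 13^32 ≡ 47 (mod 61).
Test 13^d mod 61 for each divisor d in increasing order:
13^1 ≡ 13
13^2 ≡ 47
13^3 = 13^2·13^1 ≡ 1  ← first divisor giving 1
The order is 3.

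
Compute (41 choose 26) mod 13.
3

Using Lucas' theorem:
Write n=41 and k=26 in base 13:
n in base 13: [3, 2]
k in base 13: [2, 0]
C(41,26) mod 13 = ∏ C(n_i, k_i) mod 13
Digit binomials (mod 13): C(3,2) = 3; C(2,0) = 1
Product: 3 × 1 = 3 ≡ 3 (mod 13)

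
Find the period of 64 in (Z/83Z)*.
41

83 is prime, so ord(64) divides φ(83) = 82.
Divisors of 82: 1, 2, 41, 82.
Repeated squaring: 64^1 ≡ 64, 64^2 ≡ 29, 64^4 ≡ 11, 64^8 ≡ 38, 64^16 ≡ 33, 64^32 ≡ 10, 64^64 ≡ 17 (mod 83).
Test 64^d mod 83 for each divisor d in increasing order:
64^1 ≡ 64
64^2 ≡ 29
64^41 = 64^32·64^8·64^1 ≡ 1  ← first divisor giving 1
The order is 41.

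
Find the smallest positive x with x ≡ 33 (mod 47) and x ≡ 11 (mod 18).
785

Using Chinese Remainder Theorem:
M = 47 × 18 = 846
M1 = 18, M2 = 47
y1 = 18^(-1) mod 47 = 34
y2 = 47^(-1) mod 18 = 5
x = (33×18×34 + 11×47×5) mod 846 = 785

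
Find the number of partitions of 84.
26543660

p(n) counts ways to write n as a sum of positive integers (order ignored).
Euler's pentagonal recurrence: p(k) = p(k-1) + p(k-2) - p(k-5) - p(k-7) + p(k-12) + p(k-15) - ... (offsets j(3j∓1)/2, signs ++--, p(0)=1, p(<0)=0).
DP table for k = 0..83: p(0)=1, p(1)=1, p(2)=2, p(3)=3, p(4)=5, p(5)=7, p(6)=11, p(7)=15, p(8)=22, p(9)=30, p(10)=42, p(11)=56, p(12)=77, p(13)=101, p(14)=135, p(15)=176, p(16)=231, p(17)=297, p(18)=385, p(19)=490, p(20)=627, p(21)=792, p(22)=1002, p(23)=1255, p(24)=1575, p(25)=1958, p(26)=2436, p(27)=3010, p(28)=3718, p(29)=4565, p(30)=5604, p(31)=6842, p(32)=8349, p(33)=10143, p(34)=12310, p(35)=14883, p(36)=17977, p(37)=21637, p(38)=26015, p(39)=31185, p(40)=37338, p(41)=44583, p(42)=53174, p(43)=63261, p(44)=75175, p(45)=89134, p(46)=105558, p(47)=124754, p(48)=147273, p(49)=173525, p(50)=204226, p(51)=239943, p(52)=281589, p(53)=329931, p(54)=386155, p(55)=451276, p(56)=526823, p(57)=614154, p(58)=715220, p(59)=831820, p(60)=966467, p(61)=1121505, p(62)=1300156, p(63)=1505499, p(64)=1741630, p(65)=2012558, p(66)=2323520, p(67)=2679689, p(68)=3087735, p(69)=3554345, p(70)=4087968, p(71)=4697205, p(72)=5392783, p(73)=6185689, p(74)=7089500, p(75)=8118264, p(76)=9289091, p(77)=10619863, p(78)=12132164, p(79)=13848650, p(80)=15796476, p(81)=18004327, p(82)=20506255, p(83)=23338469.
Final step: p(84) = p(83) + p(82) - p(79) - p(77) + p(72) + p(69) - p(62) - p(58) + p(49) + p(44) - p(33) - p(27) + p(14) + p(7)
= 23338469 + 20506255 - 13848650 - 10619863 + 5392783 + 3554345 - 1300156 - 715220 + 173525 + 75175 - 10143 - 3010 + 135 + 15
= 26543660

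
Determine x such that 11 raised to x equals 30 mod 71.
20

Baby-step giant-step with step n = ⌈√71⌉ = 9.
Baby steps 11^j mod 71 (j:value) for j=0..8: 0:1, 1:11, 2:50, 3:53, 4:15, 5:23, 6:40, 7:14, 8:12.
Giant-step multiplier: 11^(-9) ≡ 11^(70-9) = 11^61 ≡ 7 (mod 71).
Giant steps γ_i = 30·7^i mod 71: γ_0=30, γ_1=68, γ_2=50 (in table at j=2).
x = i·n + j = 2·9 + 2 = 20.
Check: 11^20 ≡ 30 (mod 71).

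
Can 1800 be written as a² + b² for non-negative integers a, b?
6² + 42² (a=6, b=42)

Factorization: 1800 = 2^3 × 3^2 × 5^2
By Fermat: n is sum of two squares iff every prime p ≡ 3 (mod 4) appears to even power.
All primes ≡ 3 (mod 4) appear to even power.
Search a = 0, 1, 2, … for 1800 - a² a perfect square: first hit at a = 6: 1800 - 36 = 1764 = 42².
1800 = 6² + 42² = 36 + 1764 ✓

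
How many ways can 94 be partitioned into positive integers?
92669720

p(n) counts ways to write n as a sum of positive integers (order ignored).
Euler's pentagonal recurrence: p(k) = p(k-1) + p(k-2) - p(k-5) - p(k-7) + p(k-12) + p(k-15) - ... (offsets j(3j∓1)/2, signs ++--, p(0)=1, p(<0)=0).
DP table for k = 0..93: p(0)=1, p(1)=1, p(2)=2, p(3)=3, p(4)=5, p(5)=7, p(6)=11, p(7)=15, p(8)=22, p(9)=30, p(10)=42, p(11)=56, p(12)=77, p(13)=101, p(14)=135, p(15)=176, p(16)=231, p(17)=297, p(18)=385, p(19)=490, p(20)=627, p(21)=792, p(22)=1002, p(23)=1255, p(24)=1575, p(25)=1958, p(26)=2436, p(27)=3010, p(28)=3718, p(29)=4565, p(30)=5604, p(31)=6842, p(32)=8349, p(33)=10143, p(34)=12310, p(35)=14883, p(36)=17977, p(37)=21637, p(38)=26015, p(39)=31185, p(40)=37338, p(41)=44583, p(42)=53174, p(43)=63261, p(44)=75175, p(45)=89134, p(46)=105558, p(47)=124754, p(48)=147273, p(49)=173525, p(50)=204226, p(51)=239943, p(52)=281589, p(53)=329931, p(54)=386155, p(55)=451276, p(56)=526823, p(57)=614154, p(58)=715220, p(59)=831820, p(60)=966467, p(61)=1121505, p(62)=1300156, p(63)=1505499, p(64)=1741630, p(65)=2012558, p(66)=2323520, p(67)=2679689, p(68)=3087735, p(69)=3554345, p(70)=4087968, p(71)=4697205, p(72)=5392783, p(73)=6185689, p(74)=7089500, p(75)=8118264, p(76)=9289091, p(77)=10619863, p(78)=12132164, p(79)=13848650, p(80)=15796476, p(81)=18004327, p(82)=20506255, p(83)=23338469, p(84)=26543660, p(85)=30167357, p(86)=34262962, p(87)=38887673, p(88)=44108109, p(89)=49995925, p(90)=56634173, p(91)=64112359, p(92)=72533807, p(93)=82010177.
Final step: p(94) = p(93) + p(92) - p(89) - p(87) + p(82) + p(79) - p(72) - p(68) + p(59) + p(54) - p(43) - p(37) + p(24) + p(17) - p(2)
= 82010177 + 72533807 - 49995925 - 38887673 + 20506255 + 13848650 - 5392783 - 3087735 + 831820 + 386155 - 63261 - 21637 + 1575 + 297 - 2
= 92669720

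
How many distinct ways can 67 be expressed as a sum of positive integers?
2679689

p(n) counts ways to write n as a sum of positive integers (order ignored).
Euler's pentagonal recurrence: p(k) = p(k-1) + p(k-2) - p(k-5) - p(k-7) + p(k-12) + p(k-15) - ... (offsets j(3j∓1)/2, signs ++--, p(0)=1, p(<0)=0).
DP table for k = 0..66: p(0)=1, p(1)=1, p(2)=2, p(3)=3, p(4)=5, p(5)=7, p(6)=11, p(7)=15, p(8)=22, p(9)=30, p(10)=42, p(11)=56, p(12)=77, p(13)=101, p(14)=135, p(15)=176, p(16)=231, p(17)=297, p(18)=385, p(19)=490, p(20)=627, p(21)=792, p(22)=1002, p(23)=1255, p(24)=1575, p(25)=1958, p(26)=2436, p(27)=3010, p(28)=3718, p(29)=4565, p(30)=5604, p(31)=6842, p(32)=8349, p(33)=10143, p(34)=12310, p(35)=14883, p(36)=17977, p(37)=21637, p(38)=26015, p(39)=31185, p(40)=37338, p(41)=44583, p(42)=53174, p(43)=63261, p(44)=75175, p(45)=89134, p(46)=105558, p(47)=124754, p(48)=147273, p(49)=173525, p(50)=204226, p(51)=239943, p(52)=281589, p(53)=329931, p(54)=386155, p(55)=451276, p(56)=526823, p(57)=614154, p(58)=715220, p(59)=831820, p(60)=966467, p(61)=1121505, p(62)=1300156, p(63)=1505499, p(64)=1741630, p(65)=2012558, p(66)=2323520.
Final step: p(67) = p(66) + p(65) - p(62) - p(60) + p(55) + p(52) - p(45) - p(41) + p(32) + p(27) - p(16) - p(10)
= 2323520 + 2012558 - 1300156 - 966467 + 451276 + 281589 - 89134 - 44583 + 8349 + 3010 - 231 - 42
= 2679689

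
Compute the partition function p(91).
64112359

p(n) counts ways to write n as a sum of positive integers (order ignored).
Euler's pentagonal recurrence: p(k) = p(k-1) + p(k-2) - p(k-5) - p(k-7) + p(k-12) + p(k-15) - ... (offsets j(3j∓1)/2, signs ++--, p(0)=1, p(<0)=0).
DP table for k = 0..90: p(0)=1, p(1)=1, p(2)=2, p(3)=3, p(4)=5, p(5)=7, p(6)=11, p(7)=15, p(8)=22, p(9)=30, p(10)=42, p(11)=56, p(12)=77, p(13)=101, p(14)=135, p(15)=176, p(16)=231, p(17)=297, p(18)=385, p(19)=490, p(20)=627, p(21)=792, p(22)=1002, p(23)=1255, p(24)=1575, p(25)=1958, p(26)=2436, p(27)=3010, p(28)=3718, p(29)=4565, p(30)=5604, p(31)=6842, p(32)=8349, p(33)=10143, p(34)=12310, p(35)=14883, p(36)=17977, p(37)=21637, p(38)=26015, p(39)=31185, p(40)=37338, p(41)=44583, p(42)=53174, p(43)=63261, p(44)=75175, p(45)=89134, p(46)=105558, p(47)=124754, p(48)=147273, p(49)=173525, p(50)=204226, p(51)=239943, p(52)=281589, p(53)=329931, p(54)=386155, p(55)=451276, p(56)=526823, p(57)=614154, p(58)=715220, p(59)=831820, p(60)=966467, p(61)=1121505, p(62)=1300156, p(63)=1505499, p(64)=1741630, p(65)=2012558, p(66)=2323520, p(67)=2679689, p(68)=3087735, p(69)=3554345, p(70)=4087968, p(71)=4697205, p(72)=5392783, p(73)=6185689, p(74)=7089500, p(75)=8118264, p(76)=9289091, p(77)=10619863, p(78)=12132164, p(79)=13848650, p(80)=15796476, p(81)=18004327, p(82)=20506255, p(83)=23338469, p(84)=26543660, p(85)=30167357, p(86)=34262962, p(87)=38887673, p(88)=44108109, p(89)=49995925, p(90)=56634173.
Final step: p(91) = p(90) + p(89) - p(86) - p(84) + p(79) + p(76) - p(69) - p(65) + p(56) + p(51) - p(40) - p(34) + p(21) + p(14)
= 56634173 + 49995925 - 34262962 - 26543660 + 13848650 + 9289091 - 3554345 - 2012558 + 526823 + 239943 - 37338 - 12310 + 792 + 135
= 64112359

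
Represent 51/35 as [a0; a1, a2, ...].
[1; 2, 5, 3]

Euclidean algorithm steps:
51 = 1 × 35 + 16
35 = 2 × 16 + 3
16 = 5 × 3 + 1
3 = 3 × 1 + 0
Continued fraction: [1; 2, 5, 3]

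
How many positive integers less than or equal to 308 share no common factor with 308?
120

308 = 2^2 × 7 × 11
φ(n) = n × ∏(1 - 1/p) for each prime p dividing n
φ(308) = 308 × (1 - 1/2) × (1 - 1/7) × (1 - 1/11) = 120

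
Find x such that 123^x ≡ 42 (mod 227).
185

Baby-step giant-step with step n = ⌈√227⌉ = 16.
Baby steps 123^j mod 227 (j:value) for j=0..15: 0:1, 1:123, 2:147, 3:148, 4:44, 5:191, 6:112, 7:156, 8:120, 9:5, 10:161, 11:54, 12:59, 13:220, 14:47, 15:106.
Giant-step multiplier: 123^(-16) ≡ 123^(226-16) = 123^210 ≡ 133 (mod 227).
Giant steps γ_i = 42·133^i mod 227: γ_0=42, γ_1=138, γ_2=194, γ_3=151, γ_4=107, γ_5=157, γ_6=224, γ_7=55, γ_8=51, γ_9=200, γ_10=41, γ_11=5 (in table at j=9).
x = i·n + j = 11·16 + 9 = 185.
Check: 123^185 ≡ 42 (mod 227).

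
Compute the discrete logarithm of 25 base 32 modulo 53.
50

Baby-step giant-step with step n = ⌈√53⌉ = 8.
Baby steps 32^j mod 53 (j:value) for j=0..7: 0:1, 1:32, 2:17, 3:14, 4:24, 5:26, 6:37, 7:18.
Giant-step multiplier: 32^(-8) ≡ 32^(52-8) = 32^44 ≡ 15 (mod 53).
Giant steps γ_i = 25·15^i mod 53: γ_0=25, γ_1=4, γ_2=7, γ_3=52, γ_4=38, γ_5=40, γ_6=17 (in table at j=2).
x = i·n + j = 6·8 + 2 = 50.
Check: 32^50 ≡ 25 (mod 53).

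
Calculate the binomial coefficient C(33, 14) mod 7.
6

Using Lucas' theorem:
Write n=33 and k=14 in base 7:
n in base 7: [4, 5]
k in base 7: [2, 0]
C(33,14) mod 7 = ∏ C(n_i, k_i) mod 7
Digit binomials (mod 7): C(4,2) = 6; C(5,0) = 1
Product: 6 × 1 = 6 ≡ 6 (mod 7)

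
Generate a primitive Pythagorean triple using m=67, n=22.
(4005, 2948, 4973)

Euclid's formula: a = m² - n², b = 2mn, c = m² + n²
m = 67, n = 22
a = 67² - 22² = 4489 - 484 = 4005
b = 2 × 67 × 22 = 2948
c = 67² + 22² = 4489 + 484 = 4973
Verification: 4005² + 2948² = 16040025 + 8690704 = 24730729 = 4973² ✓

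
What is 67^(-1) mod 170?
33

gcd(67, 170) = 1, so the inverse exists.
Extended Euclidean algorithm on (170, 67):
170 = 2 × 67 + 36  ⟹  36 = (1)·170 + (-2)·67
67 = 1 × 36 + 31  ⟹  31 = (-1)·170 + (3)·67
36 = 1 × 31 + 5  ⟹  5 = (2)·170 + (-5)·67
31 = 6 × 5 + 1  ⟹  1 = (-13)·170 + (33)·67
So (33)·67 ≡ 1 (mod 170), i.e. 67^(-1) ≡ 33 (mod 170).
Check: 67 × 33 = 2211 ≡ 1 (mod 170)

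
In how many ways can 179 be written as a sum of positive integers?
625846753120

p(n) counts ways to write n as a sum of positive integers (order ignored).
Euler's pentagonal recurrence: p(k) = p(k-1) + p(k-2) - p(k-5) - p(k-7) + p(k-12) + p(k-15) - ... (offsets j(3j∓1)/2, signs ++--, p(0)=1, p(<0)=0).
DP table for k = 0..178: p(0)=1, p(1)=1, p(2)=2, p(3)=3, p(4)=5, p(5)=7, p(6)=11, p(7)=15, p(8)=22, p(9)=30, p(10)=42, p(11)=56, p(12)=77, p(13)=101, p(14)=135, p(15)=176, p(16)=231, p(17)=297, p(18)=385, p(19)=490, p(20)=627, p(21)=792, p(22)=1002, p(23)=1255, p(24)=1575, p(25)=1958, p(26)=2436, p(27)=3010, p(28)=3718, p(29)=4565, p(30)=5604, p(31)=6842, p(32)=8349, p(33)=10143, p(34)=12310, p(35)=14883, p(36)=17977, p(37)=21637, p(38)=26015, p(39)=31185, p(40)=37338, p(41)=44583, p(42)=53174, p(43)=63261, p(44)=75175, p(45)=89134, p(46)=105558, p(47)=124754, p(48)=147273, p(49)=173525, p(50)=204226, p(51)=239943, p(52)=281589, p(53)=329931, p(54)=386155, p(55)=451276, p(56)=526823, p(57)=614154, p(58)=715220, p(59)=831820, p(60)=966467, p(61)=1121505, p(62)=1300156, p(63)=1505499, p(64)=1741630, p(65)=2012558, p(66)=2323520, p(67)=2679689, p(68)=3087735, p(69)=3554345, p(70)=4087968, p(71)=4697205, p(72)=5392783, p(73)=6185689, p(74)=7089500, p(75)=8118264, p(76)=9289091, p(77)=10619863, p(78)=12132164, p(79)=13848650, p(80)=15796476, p(81)=18004327, p(82)=20506255, p(83)=23338469, p(84)=26543660, p(85)=30167357, p(86)=34262962, p(87)=38887673, p(88)=44108109, p(89)=49995925, p(90)=56634173, p(91)=64112359, p(92)=72533807, p(93)=82010177, p(94)=92669720, p(95)=104651419, p(96)=118114304, p(97)=133230930, p(98)=150198136, p(99)=169229875, p(100)=190569292, p(101)=214481126, p(102)=241265379, p(103)=271248950, p(104)=304801365, p(105)=342325709, p(106)=384276336, p(107)=431149389, p(108)=483502844, p(109)=541946240, p(110)=607163746, p(111)=679903203, p(112)=761002156, p(113)=851376628, p(114)=952050665, p(115)=1064144451, p(116)=1188908248, p(117)=1327710076, p(118)=1482074143, p(119)=1653668665, p(120)=1844349560, p(121)=2056148051, p(122)=2291320912, p(123)=2552338241, p(124)=2841940500, p(125)=3163127352, p(126)=3519222692, p(127)=3913864295, p(128)=4351078600, p(129)=4835271870, p(130)=5371315400, p(131)=5964539504, p(132)=6620830889, p(133)=7346629512, p(134)=8149040695, p(135)=9035836076, p(136)=10015581680, p(137)=11097645016, p(138)=12292341831, p(139)=13610949895, p(140)=15065878135, p(141)=16670689208, p(142)=18440293320, p(143)=20390982757, p(144)=22540654445, p(145)=24908858009, p(146)=27517052599, p(147)=30388671978, p(148)=33549419497, p(149)=37027355200, p(150)=40853235313, p(151)=45060624582, p(152)=49686288421, p(153)=54770336324, p(154)=60356673280, p(155)=66493182097, p(156)=73232243759, p(157)=80630964769, p(158)=88751778802, p(159)=97662728555, p(160)=107438159466, p(161)=118159068427, p(162)=129913904637, p(163)=142798995930, p(164)=156919475295, p(165)=172389800255, p(166)=189334822579, p(167)=207890420102, p(168)=228204732751, p(169)=250438925115, p(170)=274768617130, p(171)=301384802048, p(172)=330495499613, p(173)=362326859895, p(174)=397125074750, p(175)=435157697830, p(176)=476715857290, p(177)=522115831195, p(178)=571701605655.
Final step: p(179) = p(178) + p(177) - p(174) - p(172) + p(167) + p(164) - p(157) - p(153) + p(144) + p(139) - p(128) - p(122) + p(109) + p(102) - p(87) - p(79) + p(62) + p(53) - p(34) - p(24) + p(3)
= 571701605655 + 522115831195 - 397125074750 - 330495499613 + 207890420102 + 156919475295 - 80630964769 - 54770336324 + 22540654445 + 13610949895 - 4351078600 - 2291320912 + 541946240 + 241265379 - 38887673 - 13848650 + 1300156 + 329931 - 12310 - 1575 + 3
= 625846753120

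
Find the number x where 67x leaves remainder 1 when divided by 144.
43

gcd(67, 144) = 1, so the inverse exists.
Extended Euclidean algorithm on (144, 67):
144 = 2 × 67 + 10  ⟹  10 = (1)·144 + (-2)·67
67 = 6 × 10 + 7  ⟹  7 = (-6)·144 + (13)·67
10 = 1 × 7 + 3  ⟹  3 = (7)·144 + (-15)·67
7 = 2 × 3 + 1  ⟹  1 = (-20)·144 + (43)·67
So (43)·67 ≡ 1 (mod 144), i.e. 67^(-1) ≡ 43 (mod 144).
Check: 67 × 43 = 2881 ≡ 1 (mod 144)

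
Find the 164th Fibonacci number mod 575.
348

Matrix identity: Q^n = [[F_(n+1), F_n], [F_n, F_(n-1)]] with Q = [[1,1],[1,0]].
n = 164 = 10100100₂. Square-and-multiply, entries mod 575:
Q^1 = [[1,1],[1,0]]
Q^2 = (Q^1)² = [[2,1],[1,1]]
Q^5 = (Q^2)²·Q = [[8,5],[5,3]]
Q^10 = (Q^5)² = [[89,55],[55,34]]
Q^20 = (Q^10)² = [[21,440],[440,156]]
Q^41 = (Q^20)²·Q = [[521,266],[266,255]]
Q^82 = (Q^41)² = [[72,566],[566,81]]
Q^164 = (Q^82)² = [[90,348],[348,317]]
F_164 mod 575 = Q^164[0][1] = 348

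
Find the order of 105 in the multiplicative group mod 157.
78

157 is prime, so ord(105) divides φ(157) = 156.
Divisors of 156: 1, 2, 3, 4, 6, 12, 13, 26, 39, 52, 78, 156.
Repeated squaring: 105^1 ≡ 105, 105^2 ≡ 35, 105^4 ≡ 126, 105^8 ≡ 19, 105^16 ≡ 47, 105^32 ≡ 11, 105^64 ≡ 121, 105^128 ≡ 40 (mod 157).
Test 105^d mod 157 for each divisor d in increasing order:
105^1 ≡ 105
105^2 ≡ 35
105^3 = 105^2·105^1 ≡ 64
105^4 ≡ 126
105^6 = 105^4·105^2 ≡ 14
105^12 = 105^8·105^4 ≡ 39
105^13 = 105^8·105^4·105^1 ≡ 13
105^26 = 105^16·105^8·105^2 ≡ 12
105^39 = 105^32·105^4·105^2·105^1 ≡ 156
105^52 = 105^32·105^16·105^4 ≡ 144
105^78 = 105^64·105^8·105^4·105^2 ≡ 1  ← first divisor giving 1
The order is 78.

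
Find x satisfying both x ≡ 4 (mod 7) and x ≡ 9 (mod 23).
32

Using Chinese Remainder Theorem:
M = 7 × 23 = 161
M1 = 23, M2 = 7
y1 = 23^(-1) mod 7 = 4
y2 = 7^(-1) mod 23 = 10
x = (4×23×4 + 9×7×10) mod 161 = 32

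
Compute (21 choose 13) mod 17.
0

Using Lucas' theorem:
Write n=21 and k=13 in base 17:
n in base 17: [1, 4]
k in base 17: [0, 13]
C(21,13) mod 17 = ∏ C(n_i, k_i) mod 17
Digit binomials (mod 17): C(1,0) = 1; C(4,13) = 0 (k_i > n_i)
Product: 1 × 0 = 0 ≡ 0 (mod 17)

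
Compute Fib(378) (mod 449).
327

Matrix identity: Q^n = [[F_(n+1), F_n], [F_n, F_(n-1)]] with Q = [[1,1],[1,0]].
n = 378 = 101111010₂. Square-and-multiply, entries mod 449:
Q^1 = [[1,1],[1,0]]
Q^2 = (Q^1)² = [[2,1],[1,1]]
Q^5 = (Q^2)²·Q = [[8,5],[5,3]]
Q^11 = (Q^5)²·Q = [[144,89],[89,55]]
Q^23 = (Q^11)²·Q = [[121,370],[370,200]]
Q^47 = (Q^23)²·Q = [[13,228],[228,234]]
Q^94 = (Q^47)² = [[69,191],[191,327]]
Q^189 = (Q^94)²·Q = [[138,383],[383,204]]
Q^378 = (Q^189)² = [[52,327],[327,174]]
F_378 mod 449 = Q^378[0][1] = 327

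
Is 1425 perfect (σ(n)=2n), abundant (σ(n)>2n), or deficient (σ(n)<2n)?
deficient

Proper divisors of 1425: sum = 1 + 3 + 5 + 15 + 19 + 25 + 57 + 75 + 95 + 285 + 475 = 1055
Since 1055 < 1425, 1425 is deficient.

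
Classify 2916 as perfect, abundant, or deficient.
abundant

Proper divisors of 2916: sum = 1 + 2 + 3 + 4 + 6 + 9 + 12 + 18 + ... + 486 + 729 + 972 + 1458 (20 divisors) = 4735
Since 4735 > 2916, 2916 is abundant.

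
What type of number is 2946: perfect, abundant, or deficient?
abundant

Proper divisors of 2946: sum = 1 + 2 + 3 + 6 + 491 + 982 + 1473 = 2958
Since 2958 > 2946, 2946 is abundant.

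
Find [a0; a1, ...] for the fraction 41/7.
[5; 1, 6]

Euclidean algorithm steps:
41 = 5 × 7 + 6
7 = 1 × 6 + 1
6 = 6 × 1 + 0
Continued fraction: [5; 1, 6]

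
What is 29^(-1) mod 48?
5

gcd(29, 48) = 1, so the inverse exists.
Extended Euclidean algorithm on (48, 29):
48 = 1 × 29 + 19  ⟹  19 = (1)·48 + (-1)·29
29 = 1 × 19 + 10  ⟹  10 = (-1)·48 + (2)·29
19 = 1 × 10 + 9  ⟹  9 = (2)·48 + (-3)·29
10 = 1 × 9 + 1  ⟹  1 = (-3)·48 + (5)·29
So (5)·29 ≡ 1 (mod 48), i.e. 29^(-1) ≡ 5 (mod 48).
Check: 29 × 5 = 145 ≡ 1 (mod 48)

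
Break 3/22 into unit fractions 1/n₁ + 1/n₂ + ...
1/8 + 1/88

Greedy algorithm:
3/22: ceiling(22/3) = 8, use 1/8
1/88: ceiling(88/1) = 88, use 1/88
Result: 3/22 = 1/8 + 1/88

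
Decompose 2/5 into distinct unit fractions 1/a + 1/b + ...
1/3 + 1/15

Greedy algorithm:
2/5: ceiling(5/2) = 3, use 1/3
1/15: ceiling(15/1) = 15, use 1/15
Result: 2/5 = 1/3 + 1/15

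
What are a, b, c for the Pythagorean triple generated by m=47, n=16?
(1953, 1504, 2465)

Euclid's formula: a = m² - n², b = 2mn, c = m² + n²
m = 47, n = 16
a = 47² - 16² = 2209 - 256 = 1953
b = 2 × 47 × 16 = 1504
c = 47² + 16² = 2209 + 256 = 2465
Verification: 1953² + 1504² = 3814209 + 2262016 = 6076225 = 2465² ✓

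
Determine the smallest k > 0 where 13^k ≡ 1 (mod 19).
18

19 is prime, so ord(13) divides φ(19) = 18.
Divisors of 18: 1, 2, 3, 6, 9, 18.
Repeated squaring: 13^1 ≡ 13, 13^2 ≡ 17, 13^4 ≡ 4, 13^8 ≡ 16, 13^16 ≡ 9 (mod 19).
Test 13^d mod 19 for each divisor d in increasing order:
13^1 ≡ 13
13^2 ≡ 17
13^3 = 13^2·13^1 ≡ 12
13^6 = 13^4·13^2 ≡ 11
13^9 = 13^8·13^1 ≡ 18
13^18 = 13^16·13^2 ≡ 1  ← first divisor giving 1
The order is 18.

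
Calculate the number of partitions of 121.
2056148051

p(n) counts ways to write n as a sum of positive integers (order ignored).
Euler's pentagonal recurrence: p(k) = p(k-1) + p(k-2) - p(k-5) - p(k-7) + p(k-12) + p(k-15) - ... (offsets j(3j∓1)/2, signs ++--, p(0)=1, p(<0)=0).
DP table for k = 0..120: p(0)=1, p(1)=1, p(2)=2, p(3)=3, p(4)=5, p(5)=7, p(6)=11, p(7)=15, p(8)=22, p(9)=30, p(10)=42, p(11)=56, p(12)=77, p(13)=101, p(14)=135, p(15)=176, p(16)=231, p(17)=297, p(18)=385, p(19)=490, p(20)=627, p(21)=792, p(22)=1002, p(23)=1255, p(24)=1575, p(25)=1958, p(26)=2436, p(27)=3010, p(28)=3718, p(29)=4565, p(30)=5604, p(31)=6842, p(32)=8349, p(33)=10143, p(34)=12310, p(35)=14883, p(36)=17977, p(37)=21637, p(38)=26015, p(39)=31185, p(40)=37338, p(41)=44583, p(42)=53174, p(43)=63261, p(44)=75175, p(45)=89134, p(46)=105558, p(47)=124754, p(48)=147273, p(49)=173525, p(50)=204226, p(51)=239943, p(52)=281589, p(53)=329931, p(54)=386155, p(55)=451276, p(56)=526823, p(57)=614154, p(58)=715220, p(59)=831820, p(60)=966467, p(61)=1121505, p(62)=1300156, p(63)=1505499, p(64)=1741630, p(65)=2012558, p(66)=2323520, p(67)=2679689, p(68)=3087735, p(69)=3554345, p(70)=4087968, p(71)=4697205, p(72)=5392783, p(73)=6185689, p(74)=7089500, p(75)=8118264, p(76)=9289091, p(77)=10619863, p(78)=12132164, p(79)=13848650, p(80)=15796476, p(81)=18004327, p(82)=20506255, p(83)=23338469, p(84)=26543660, p(85)=30167357, p(86)=34262962, p(87)=38887673, p(88)=44108109, p(89)=49995925, p(90)=56634173, p(91)=64112359, p(92)=72533807, p(93)=82010177, p(94)=92669720, p(95)=104651419, p(96)=118114304, p(97)=133230930, p(98)=150198136, p(99)=169229875, p(100)=190569292, p(101)=214481126, p(102)=241265379, p(103)=271248950, p(104)=304801365, p(105)=342325709, p(106)=384276336, p(107)=431149389, p(108)=483502844, p(109)=541946240, p(110)=607163746, p(111)=679903203, p(112)=761002156, p(113)=851376628, p(114)=952050665, p(115)=1064144451, p(116)=1188908248, p(117)=1327710076, p(118)=1482074143, p(119)=1653668665, p(120)=1844349560.
Final step: p(121) = p(120) + p(119) - p(116) - p(114) + p(109) + p(106) - p(99) - p(95) + p(86) + p(81) - p(70) - p(64) + p(51) + p(44) - p(29) - p(21) + p(4)
= 1844349560 + 1653668665 - 1188908248 - 952050665 + 541946240 + 384276336 - 169229875 - 104651419 + 34262962 + 18004327 - 4087968 - 1741630 + 239943 + 75175 - 4565 - 792 + 5
= 2056148051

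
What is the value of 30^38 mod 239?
32

Repeated squaring. Binary of 38 = 100110.
30^1 ≡ 30 (mod 239); 30^2 ≡ 183 (mod 239); 30^4 ≡ 29 (mod 239); 30^8 ≡ 124 (mod 239); 30^16 ≡ 80 (mod 239); 30^32 ≡ 186 (mod 239)
30^38 = 30^2 × 30^4 × 30^32 ≡ 32 (mod 239)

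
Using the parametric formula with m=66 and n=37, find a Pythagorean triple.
(2987, 4884, 5725)

Euclid's formula: a = m² - n², b = 2mn, c = m² + n²
m = 66, n = 37
a = 66² - 37² = 4356 - 1369 = 2987
b = 2 × 66 × 37 = 4884
c = 66² + 37² = 4356 + 1369 = 5725
Verification: 2987² + 4884² = 8922169 + 23853456 = 32775625 = 5725² ✓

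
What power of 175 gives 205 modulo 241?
192

Baby-step giant-step with step n = ⌈√241⌉ = 16.
Baby steps 175^j mod 241 (j:value) for j=0..15: 0:1, 1:175, 2:18, 3:17, 4:83, 5:65, 6:48, 7:206, 8:141, 9:93, 10:128, 11:228, 12:135, 13:7, 14:20, 15:126.
Giant-step multiplier: 175^(-16) ≡ 175^(240-16) = 175^224 ≡ 160 (mod 241).
Giant steps γ_i = 205·160^i mod 241: γ_0=205, γ_1=24, γ_2=225, γ_3=91, γ_4=100, γ_5=94, γ_6=98, γ_7=15, γ_8=231, γ_9=87, γ_10=183, γ_11=119, γ_12=1 (in table at j=0).
x = i·n + j = 12·16 + 0 = 192.
Check: 175^192 ≡ 205 (mod 241).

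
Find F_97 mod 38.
13

Matrix identity: Q^n = [[F_(n+1), F_n], [F_n, F_(n-1)]] with Q = [[1,1],[1,0]].
n = 97 = 1100001₂. Square-and-multiply, entries mod 38:
Q^1 = [[1,1],[1,0]]
Q^3 = (Q^1)²·Q = [[3,2],[2,1]]
Q^6 = (Q^3)² = [[13,8],[8,5]]
Q^12 = (Q^6)² = [[5,30],[30,13]]
Q^24 = (Q^12)² = [[13,8],[8,5]]
Q^48 = (Q^24)² = [[5,30],[30,13]]
Q^97 = (Q^48)²·Q = [[21,13],[13,8]]
F_97 mod 38 = Q^97[0][1] = 13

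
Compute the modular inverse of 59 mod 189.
173

gcd(59, 189) = 1, so the inverse exists.
Extended Euclidean algorithm on (189, 59):
189 = 3 × 59 + 12  ⟹  12 = (1)·189 + (-3)·59
59 = 4 × 12 + 11  ⟹  11 = (-4)·189 + (13)·59
12 = 1 × 11 + 1  ⟹  1 = (5)·189 + (-16)·59
So (-16)·59 ≡ 1 (mod 189), i.e. 59^(-1) ≡ -16 ≡ 173 (mod 189).
Check: 59 × 173 = 10207 ≡ 1 (mod 189)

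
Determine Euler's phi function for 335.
264

335 = 5 × 67
φ(n) = n × ∏(1 - 1/p) for each prime p dividing n
φ(335) = 335 × (1 - 1/5) × (1 - 1/67) = 264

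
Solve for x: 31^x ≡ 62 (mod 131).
10

Baby-step giant-step with step n = ⌈√131⌉ = 12.
Baby steps 31^j mod 131 (j:value) for j=0..11: 0:1, 1:31, 2:44, 3:54, 4:102, 5:18, 6:34, 7:6, 8:55, 9:2, 10:62, 11:88.
h = 62 is already in the table at j=10, so x = 10.
Check: 31^10 ≡ 62 (mod 131).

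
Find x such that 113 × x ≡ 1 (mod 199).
118

gcd(113, 199) = 1, so the inverse exists.
Extended Euclidean algorithm on (199, 113):
199 = 1 × 113 + 86  ⟹  86 = (1)·199 + (-1)·113
113 = 1 × 86 + 27  ⟹  27 = (-1)·199 + (2)·113
86 = 3 × 27 + 5  ⟹  5 = (4)·199 + (-7)·113
27 = 5 × 5 + 2  ⟹  2 = (-21)·199 + (37)·113
5 = 2 × 2 + 1  ⟹  1 = (46)·199 + (-81)·113
So (-81)·113 ≡ 1 (mod 199), i.e. 113^(-1) ≡ -81 ≡ 118 (mod 199).
Check: 113 × 118 = 13334 ≡ 1 (mod 199)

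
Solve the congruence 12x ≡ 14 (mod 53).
x ≡ 10 (mod 53)

gcd(12, 53) = 1, which divides 14, so solutions exist.
Find 12^(-1) mod 53 by the extended Euclidean algorithm:
53 = 4 × 12 + 5  ⟹  5 = (1)·53 + (-4)·12
12 = 2 × 5 + 2  ⟹  2 = (-2)·53 + (9)·12
5 = 2 × 2 + 1  ⟹  1 = (5)·53 + (-22)·12
So (-22)·12 ≡ 1 (mod 53), i.e. 12^(-1) ≡ -22 ≡ 31 (mod 53).
x ≡ 31 × 14 = 434 ≡ 10 (mod 53).
Check: 12 × 10 = 120 ≡ 14 (mod 53).
Unique solution: x ≡ 10 (mod 53)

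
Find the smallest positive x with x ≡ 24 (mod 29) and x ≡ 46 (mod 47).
140

Using Chinese Remainder Theorem:
M = 29 × 47 = 1363
M1 = 47, M2 = 29
y1 = 47^(-1) mod 29 = 21
y2 = 29^(-1) mod 47 = 13
x = (24×47×21 + 46×29×13) mod 1363 = 140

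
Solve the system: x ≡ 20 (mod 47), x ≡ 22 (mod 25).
772

Using Chinese Remainder Theorem:
M = 47 × 25 = 1175
M1 = 25, M2 = 47
y1 = 25^(-1) mod 47 = 32
y2 = 47^(-1) mod 25 = 8
x = (20×25×32 + 22×47×8) mod 1175 = 772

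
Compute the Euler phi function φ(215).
168

215 = 5 × 43
φ(n) = n × ∏(1 - 1/p) for each prime p dividing n
φ(215) = 215 × (1 - 1/5) × (1 - 1/43) = 168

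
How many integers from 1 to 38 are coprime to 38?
18

38 = 2 × 19
φ(n) = n × ∏(1 - 1/p) for each prime p dividing n
φ(38) = 38 × (1 - 1/2) × (1 - 1/19) = 18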